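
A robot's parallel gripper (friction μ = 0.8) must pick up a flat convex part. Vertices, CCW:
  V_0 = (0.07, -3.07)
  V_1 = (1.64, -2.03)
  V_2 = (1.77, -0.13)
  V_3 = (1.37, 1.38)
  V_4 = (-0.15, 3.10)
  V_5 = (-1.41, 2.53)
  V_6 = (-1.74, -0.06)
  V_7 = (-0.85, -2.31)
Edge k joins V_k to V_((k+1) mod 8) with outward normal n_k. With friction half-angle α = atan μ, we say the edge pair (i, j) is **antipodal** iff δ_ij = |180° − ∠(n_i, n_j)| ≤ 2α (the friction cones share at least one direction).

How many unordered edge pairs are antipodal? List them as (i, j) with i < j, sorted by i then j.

α = atan 0.8 = 38.66°;  2α = 77.32°
n_0 = (+0.5522, -0.8337)
n_1 = (+0.9977, -0.0683)
n_2 = (+0.9667, +0.2561)
n_3 = (+0.7493, +0.6622)
n_4 = (-0.4122, +0.9111)
n_5 = (-0.9920, +0.1264)
n_6 = (-0.9299, -0.3678)
n_7 = (-0.6369, -0.7710)
  (0,1): δ = 127.44°  ·
  (0,2): δ = 108.68°  ·
  (0,3): δ = 82.05°  ·
  (0,4): δ = 9.18°  ✓
  (0,5): δ = 49.22°  ✓
  (0,6): δ = 78.06°  ·
  (0,7): δ = 106.92°  ·
  (1,2): δ = 161.25°  ·
  (1,3): δ = 134.62°  ·
  (1,4): δ = 61.74°  ✓
  (1,5): δ = 3.35°  ✓
  (1,6): δ = 25.50°  ✓
  (1,7): δ = 54.35°  ✓
  (2,3): δ = 153.37°  ·
  (2,4): δ = 80.50°  ·
  (2,5): δ = 22.10°  ✓
  (2,6): δ = 6.74°  ✓
  (2,7): δ = 35.60°  ✓
  (3,4): δ = 107.13°  ·
  (3,5): δ = 48.73°  ✓
  (3,6): δ = 19.89°  ✓
  (3,7): δ = 8.97°  ✓
  (4,5): δ = 121.60°  ·
  (4,6): δ = 92.76°  ·
  (4,7): δ = 63.90°  ✓
  (5,6): δ = 151.16°  ·
  (5,7): δ = 122.30°  ·
  (6,7): δ = 151.14°  ·
antipodal pairs: 13

count = 13; pairs: (0,4), (0,5), (1,4), (1,5), (1,6), (1,7), (2,5), (2,6), (2,7), (3,5), (3,6), (3,7), (4,7)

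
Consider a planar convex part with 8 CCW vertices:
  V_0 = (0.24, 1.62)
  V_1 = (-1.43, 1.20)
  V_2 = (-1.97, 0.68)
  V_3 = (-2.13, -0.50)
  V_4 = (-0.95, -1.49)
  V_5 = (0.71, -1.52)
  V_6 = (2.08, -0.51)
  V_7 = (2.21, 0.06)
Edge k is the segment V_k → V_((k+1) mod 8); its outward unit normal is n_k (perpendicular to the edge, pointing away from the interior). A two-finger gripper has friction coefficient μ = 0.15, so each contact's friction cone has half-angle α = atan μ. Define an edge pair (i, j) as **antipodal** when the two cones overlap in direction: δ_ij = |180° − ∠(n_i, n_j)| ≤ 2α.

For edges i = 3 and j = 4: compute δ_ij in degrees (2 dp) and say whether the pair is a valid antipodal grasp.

α = atan 0.15 = 8.53°;  2α = 17.06°
edge 3: e_3 = (+1.18, -0.99);  n_3 = (-0.6427, -0.7661)
edge 4: e_4 = (+1.66, -0.03);  n_4 = (-0.0181, -0.9998)
∠(n_3, n_4) = 38.96°
δ = |180° − 38.96°| = 141.04°
141.04° > 2α = 17.06°  →  invalid

δ = 141.04°, invalid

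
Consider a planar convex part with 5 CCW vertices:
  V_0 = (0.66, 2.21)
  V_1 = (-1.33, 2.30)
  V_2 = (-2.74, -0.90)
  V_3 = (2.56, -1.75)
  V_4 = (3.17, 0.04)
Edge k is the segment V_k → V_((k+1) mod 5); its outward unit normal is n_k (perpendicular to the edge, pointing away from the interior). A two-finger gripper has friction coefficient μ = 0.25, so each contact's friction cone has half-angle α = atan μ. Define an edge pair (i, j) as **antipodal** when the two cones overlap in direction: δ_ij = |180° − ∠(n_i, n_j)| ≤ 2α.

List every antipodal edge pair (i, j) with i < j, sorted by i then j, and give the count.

α = atan 0.25 = 14.04°;  2α = 28.07°
n_0 = (+0.0452, +0.9990)
n_1 = (-0.9151, +0.4032)
n_2 = (-0.1584, -0.9874)
n_3 = (+0.9465, -0.3226)
n_4 = (+0.6540, +0.7565)
  (0,1): δ = 111.19°  ·
  (0,2): δ = 6.52°  ✓
  (0,3): δ = 73.77°  ·
  (0,4): δ = 141.74°  ·
  (1,2): δ = 75.33°  ·
  (1,3): δ = 4.96°  ✓
  (1,4): δ = 72.93°  ·
  (2,3): δ = 99.71°  ·
  (2,4): δ = 31.73°  ·
  (3,4): δ = 112.03°  ·
antipodal pairs: 2

count = 2; pairs: (0,2), (1,3)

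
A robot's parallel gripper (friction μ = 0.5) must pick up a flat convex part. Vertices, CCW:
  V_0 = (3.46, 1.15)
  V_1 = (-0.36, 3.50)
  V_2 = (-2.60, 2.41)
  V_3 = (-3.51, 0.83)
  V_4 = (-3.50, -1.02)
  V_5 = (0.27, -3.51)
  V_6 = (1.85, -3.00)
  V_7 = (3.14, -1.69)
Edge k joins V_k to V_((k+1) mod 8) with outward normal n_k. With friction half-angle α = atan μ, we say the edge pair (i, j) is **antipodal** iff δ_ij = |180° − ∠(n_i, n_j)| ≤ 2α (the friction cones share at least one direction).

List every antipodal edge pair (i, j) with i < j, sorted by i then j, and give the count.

α = atan 0.5 = 26.57°;  2α = 53.13°
n_0 = (+0.5240, +0.8517)
n_1 = (-0.4376, +0.8992)
n_2 = (-0.8666, +0.4991)
n_3 = (-1.0000, -0.0054)
n_4 = (-0.5511, -0.8344)
n_5 = (+0.3072, -0.9517)
n_6 = (+0.7125, -0.7016)
n_7 = (+0.9937, -0.1120)
  (0,1): δ = 122.45°  ·
  (0,2): δ = 88.34°  ·
  (0,3): δ = 58.09°  ·
  (0,4): δ = 1.84°  ✓
  (0,5): δ = 49.49°  ✓
  (0,6): δ = 77.04°  ·
  (0,7): δ = 115.17°  ·
  (1,2): δ = 145.89°  ·
  (1,3): δ = 115.64°  ·
  (1,4): δ = 59.39°  ·
  (1,5): δ = 8.06°  ✓
  (1,6): δ = 19.49°  ✓
  (1,7): δ = 57.62°  ·
  (2,3): δ = 149.75°  ·
  (2,4): δ = 93.50°  ·
  (2,5): δ = 42.17°  ✓
  (2,6): δ = 14.62°  ✓
  (2,7): δ = 23.51°  ✓
  (3,4): δ = 123.75°  ·
  (3,5): δ = 72.42°  ·
  (3,6): δ = 44.87°  ✓
  (3,7): δ = 6.74°  ✓
  (4,5): δ = 128.67°  ·
  (4,6): δ = 101.12°  ·
  (4,7): δ = 62.98°  ·
  (5,6): δ = 152.45°  ·
  (5,7): δ = 114.32°  ·
  (6,7): δ = 141.87°  ·
antipodal pairs: 9

count = 9; pairs: (0,4), (0,5), (1,5), (1,6), (2,5), (2,6), (2,7), (3,6), (3,7)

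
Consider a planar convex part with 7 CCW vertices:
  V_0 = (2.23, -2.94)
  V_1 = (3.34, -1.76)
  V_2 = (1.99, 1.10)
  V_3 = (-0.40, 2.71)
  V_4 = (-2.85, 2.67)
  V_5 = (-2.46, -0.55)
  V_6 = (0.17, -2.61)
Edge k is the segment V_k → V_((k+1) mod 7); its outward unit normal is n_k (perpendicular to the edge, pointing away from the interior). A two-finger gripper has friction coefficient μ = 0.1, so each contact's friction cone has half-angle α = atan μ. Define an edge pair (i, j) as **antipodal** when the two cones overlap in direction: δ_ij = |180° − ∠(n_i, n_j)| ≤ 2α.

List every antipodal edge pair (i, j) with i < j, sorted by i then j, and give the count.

α = atan 0.1 = 5.71°;  2α = 11.42°
n_0 = (+0.7284, -0.6852)
n_1 = (+0.9043, +0.4269)
n_2 = (+0.5587, +0.8294)
n_3 = (-0.0163, +0.9999)
n_4 = (-0.9927, -0.1202)
n_5 = (-0.6166, -0.7873)
n_6 = (-0.1582, -0.9874)
  (0,1): δ = 111.48°  ·
  (0,2): δ = 80.72°  ·
  (0,3): δ = 45.82°  ·
  (0,4): δ = 50.16°  ·
  (0,5): δ = 95.18°  ·
  (0,6): δ = 124.15°  ·
  (1,2): δ = 149.23°  ·
  (1,3): δ = 114.33°  ·
  (1,4): δ = 18.36°  ·
  (1,5): δ = 26.66°  ·
  (1,6): δ = 55.63°  ·
  (2,3): δ = 145.10°  ·
  (2,4): δ = 49.13°  ·
  (2,5): δ = 4.10°  ✓
  (2,6): δ = 24.86°  ·
  (3,4): δ = 84.03°  ·
  (3,5): δ = 39.01°  ·
  (3,6): δ = 10.04°  ✓
  (4,5): δ = 134.98°  ·
  (4,6): δ = 106.01°  ·
  (5,6): δ = 151.03°  ·
antipodal pairs: 2

count = 2; pairs: (2,5), (3,6)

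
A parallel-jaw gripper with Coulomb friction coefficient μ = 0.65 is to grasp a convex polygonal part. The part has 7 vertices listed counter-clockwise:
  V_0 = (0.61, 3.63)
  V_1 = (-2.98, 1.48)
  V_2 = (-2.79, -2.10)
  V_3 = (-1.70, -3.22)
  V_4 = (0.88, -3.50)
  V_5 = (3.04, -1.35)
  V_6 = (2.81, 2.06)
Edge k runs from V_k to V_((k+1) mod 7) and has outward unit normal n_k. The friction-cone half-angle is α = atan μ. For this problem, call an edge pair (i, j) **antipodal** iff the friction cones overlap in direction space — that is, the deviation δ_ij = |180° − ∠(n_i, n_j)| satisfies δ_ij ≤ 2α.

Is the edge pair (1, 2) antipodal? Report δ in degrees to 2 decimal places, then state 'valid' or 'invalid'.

α = atan 0.65 = 33.02°;  2α = 66.05°
edge 1: e_1 = (+0.19, -3.58);  n_1 = (-0.9986, -0.0530)
edge 2: e_2 = (+1.09, -1.12);  n_2 = (-0.7166, -0.6974)
∠(n_1, n_2) = 41.18°
δ = |180° − 41.18°| = 138.82°
138.82° > 2α = 66.05°  →  invalid

δ = 138.82°, invalid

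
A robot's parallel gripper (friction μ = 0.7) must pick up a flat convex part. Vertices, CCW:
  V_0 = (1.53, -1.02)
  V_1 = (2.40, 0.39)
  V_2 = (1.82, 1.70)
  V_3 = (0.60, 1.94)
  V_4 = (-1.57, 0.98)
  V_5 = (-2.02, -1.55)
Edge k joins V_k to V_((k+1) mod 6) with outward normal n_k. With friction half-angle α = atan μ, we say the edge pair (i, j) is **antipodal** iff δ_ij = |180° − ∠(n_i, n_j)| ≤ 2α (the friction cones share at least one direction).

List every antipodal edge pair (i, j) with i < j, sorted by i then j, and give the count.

α = atan 0.7 = 34.99°;  2α = 69.98°
n_0 = (+0.8510, -0.5251)
n_1 = (+0.9144, +0.4048)
n_2 = (+0.1930, +0.9812)
n_3 = (-0.4046, +0.9145)
n_4 = (-0.9845, +0.1751)
n_5 = (+0.1477, -0.9890)
  (0,1): δ = 124.44°  ·
  (0,2): δ = 69.45°  ✓
  (0,3): δ = 34.46°  ✓
  (0,4): δ = 21.59°  ✓
  (0,5): δ = 130.17°  ·
  (1,2): δ = 125.01°  ·
  (1,3): δ = 90.02°  ·
  (1,4): δ = 33.97°  ✓
  (1,5): δ = 74.61°  ·
  (2,3): δ = 145.01°  ·
  (2,4): δ = 88.96°  ·
  (2,5): δ = 19.62°  ✓
  (3,4): δ = 123.95°  ·
  (3,5): δ = 15.37°  ✓
  (4,5): δ = 71.42°  ·
antipodal pairs: 6

count = 6; pairs: (0,2), (0,3), (0,4), (1,4), (2,5), (3,5)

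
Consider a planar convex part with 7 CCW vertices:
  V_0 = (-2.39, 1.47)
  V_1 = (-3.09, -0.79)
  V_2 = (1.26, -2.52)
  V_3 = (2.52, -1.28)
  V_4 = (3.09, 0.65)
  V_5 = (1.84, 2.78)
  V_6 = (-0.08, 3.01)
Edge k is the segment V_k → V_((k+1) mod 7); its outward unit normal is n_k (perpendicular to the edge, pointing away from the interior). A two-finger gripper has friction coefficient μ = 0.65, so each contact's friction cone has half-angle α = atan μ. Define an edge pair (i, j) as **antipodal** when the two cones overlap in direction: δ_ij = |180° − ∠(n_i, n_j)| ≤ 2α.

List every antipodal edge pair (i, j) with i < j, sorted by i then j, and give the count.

α = atan 0.65 = 33.02°;  2α = 66.05°
n_0 = (-0.9552, +0.2959)
n_1 = (-0.3695, -0.9292)
n_2 = (+0.7014, -0.7127)
n_3 = (+0.9590, -0.2832)
n_4 = (+0.8625, +0.5061)
n_5 = (+0.1189, +0.9929)
n_6 = (-0.5547, +0.8321)
  (0,1): δ = 94.48°  ·
  (0,2): δ = 28.25°  ✓
  (0,3): δ = 0.76°  ✓
  (0,4): δ = 47.62°  ✓
  (0,5): δ = 100.38°  ·
  (0,6): δ = 140.90°  ·
  (1,2): δ = 113.77°  ·
  (1,3): δ = 84.77°  ·
  (1,4): δ = 37.91°  ✓
  (1,5): δ = 14.86°  ✓
  (1,6): δ = 55.38°  ✓
  (2,3): δ = 151.00°  ·
  (2,4): δ = 104.13°  ·
  (2,5): δ = 51.37°  ✓
  (2,6): δ = 10.85°  ✓
  (3,4): δ = 133.14°  ·
  (3,5): δ = 80.38°  ·
  (3,6): δ = 39.86°  ✓
  (4,5): δ = 127.24°  ·
  (4,6): δ = 86.72°  ·
  (5,6): δ = 139.48°  ·
antipodal pairs: 9

count = 9; pairs: (0,2), (0,3), (0,4), (1,4), (1,5), (1,6), (2,5), (2,6), (3,6)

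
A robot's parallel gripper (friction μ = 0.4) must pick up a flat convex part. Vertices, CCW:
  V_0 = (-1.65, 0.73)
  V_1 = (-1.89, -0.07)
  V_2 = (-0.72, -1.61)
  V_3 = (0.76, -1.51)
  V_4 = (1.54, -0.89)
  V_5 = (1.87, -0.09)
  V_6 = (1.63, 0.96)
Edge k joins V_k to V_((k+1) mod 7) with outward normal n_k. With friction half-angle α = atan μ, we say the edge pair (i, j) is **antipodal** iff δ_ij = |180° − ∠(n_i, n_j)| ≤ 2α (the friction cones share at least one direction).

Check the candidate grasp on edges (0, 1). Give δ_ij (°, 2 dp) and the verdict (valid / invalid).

α = atan 0.4 = 21.80°;  2α = 43.60°
edge 0: e_0 = (-0.24, -0.80);  n_0 = (-0.9578, +0.2873)
edge 1: e_1 = (+1.17, -1.54);  n_1 = (-0.7963, -0.6050)
∠(n_0, n_1) = 53.92°
δ = |180° − 53.92°| = 126.08°
126.08° > 2α = 43.60°  →  invalid

δ = 126.08°, invalid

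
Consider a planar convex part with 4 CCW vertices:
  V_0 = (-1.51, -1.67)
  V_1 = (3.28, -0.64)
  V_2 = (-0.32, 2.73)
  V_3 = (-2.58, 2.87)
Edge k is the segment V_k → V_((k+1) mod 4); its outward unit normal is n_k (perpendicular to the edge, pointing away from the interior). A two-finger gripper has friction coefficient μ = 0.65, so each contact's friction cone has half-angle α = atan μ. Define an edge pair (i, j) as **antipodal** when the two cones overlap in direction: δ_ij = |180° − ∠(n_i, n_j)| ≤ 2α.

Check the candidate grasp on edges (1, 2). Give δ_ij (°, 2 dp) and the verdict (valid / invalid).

δ = 140.43°, invalid

α = atan 0.65 = 33.02°;  2α = 66.05°
edge 1: e_1 = (-3.60, +3.37);  n_1 = (+0.6834, +0.7300)
edge 2: e_2 = (-2.26, +0.14);  n_2 = (+0.0618, +0.9981)
∠(n_1, n_2) = 39.57°
δ = |180° − 39.57°| = 140.43°
140.43° > 2α = 66.05°  →  invalid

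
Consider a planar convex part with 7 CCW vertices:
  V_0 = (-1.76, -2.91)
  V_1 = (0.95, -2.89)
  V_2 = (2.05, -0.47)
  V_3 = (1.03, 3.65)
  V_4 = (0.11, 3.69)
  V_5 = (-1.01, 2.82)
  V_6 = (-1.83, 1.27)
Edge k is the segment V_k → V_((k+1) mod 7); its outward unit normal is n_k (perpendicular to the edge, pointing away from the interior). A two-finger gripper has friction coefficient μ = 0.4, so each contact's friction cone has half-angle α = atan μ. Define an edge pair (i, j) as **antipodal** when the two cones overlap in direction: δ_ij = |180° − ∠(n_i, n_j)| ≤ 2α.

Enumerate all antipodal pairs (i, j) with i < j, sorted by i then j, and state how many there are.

α = atan 0.4 = 21.80°;  2α = 43.60°
n_0 = (+0.0074, -1.0000)
n_1 = (+0.9104, -0.4138)
n_2 = (+0.9707, +0.2403)
n_3 = (+0.0434, +0.9991)
n_4 = (-0.6135, +0.7897)
n_5 = (-0.8839, +0.4676)
n_6 = (-0.9999, -0.0167)
  (0,1): δ = 114.87°  ·
  (0,2): δ = 76.52°  ·
  (0,3): δ = 2.91°  ✓
  (0,4): δ = 37.42°  ✓
  (0,5): δ = 61.70°  ·
  (0,6): δ = 90.54°  ·
  (1,2): δ = 141.65°  ·
  (1,3): δ = 68.05°  ·
  (1,4): δ = 27.72°  ✓
  (1,5): δ = 3.44°  ✓
  (1,6): δ = 25.40°  ✓
  (2,3): δ = 106.39°  ·
  (2,4): δ = 66.07°  ·
  (2,5): δ = 41.79°  ✓
  (2,6): δ = 12.95°  ✓
  (3,4): δ = 139.67°  ·
  (3,5): δ = 115.39°  ·
  (3,6): δ = 86.55°  ·
  (4,5): δ = 155.72°  ·
  (4,6): δ = 126.88°  ·
  (5,6): δ = 151.16°  ·
antipodal pairs: 7

count = 7; pairs: (0,3), (0,4), (1,4), (1,5), (1,6), (2,5), (2,6)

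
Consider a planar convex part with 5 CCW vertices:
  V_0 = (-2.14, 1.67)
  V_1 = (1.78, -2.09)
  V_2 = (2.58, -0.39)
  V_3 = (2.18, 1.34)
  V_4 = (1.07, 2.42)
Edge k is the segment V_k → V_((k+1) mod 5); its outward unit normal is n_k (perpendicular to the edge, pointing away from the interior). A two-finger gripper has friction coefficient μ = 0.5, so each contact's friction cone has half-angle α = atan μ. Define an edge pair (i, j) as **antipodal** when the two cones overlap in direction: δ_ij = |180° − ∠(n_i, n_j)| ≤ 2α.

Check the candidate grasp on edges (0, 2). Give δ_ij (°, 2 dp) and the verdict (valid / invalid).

δ = 33.17°, valid

α = atan 0.5 = 26.57°;  2α = 53.13°
edge 0: e_0 = (+3.92, -3.76);  n_0 = (-0.6922, -0.7217)
edge 2: e_2 = (-0.40, +1.73);  n_2 = (+0.9743, +0.2253)
∠(n_0, n_2) = 146.83°
δ = |180° − 146.83°| = 33.17°
33.17° ≤ 2α = 53.13°  →  valid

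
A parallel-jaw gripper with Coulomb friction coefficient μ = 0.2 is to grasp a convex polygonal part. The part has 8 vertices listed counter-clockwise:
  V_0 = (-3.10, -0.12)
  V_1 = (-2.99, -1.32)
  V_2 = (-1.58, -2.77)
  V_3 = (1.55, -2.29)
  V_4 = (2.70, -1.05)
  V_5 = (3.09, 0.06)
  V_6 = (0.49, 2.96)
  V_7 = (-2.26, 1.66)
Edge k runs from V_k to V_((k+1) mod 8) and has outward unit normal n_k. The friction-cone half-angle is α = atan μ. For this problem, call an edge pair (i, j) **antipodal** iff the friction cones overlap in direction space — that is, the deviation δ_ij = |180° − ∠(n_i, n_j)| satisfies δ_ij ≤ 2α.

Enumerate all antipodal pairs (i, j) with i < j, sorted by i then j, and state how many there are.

α = atan 0.2 = 11.31°;  2α = 22.62°
n_0 = (-0.9958, -0.0913)
n_1 = (-0.7169, -0.6971)
n_2 = (+0.1516, -0.9884)
n_3 = (+0.7332, -0.6800)
n_4 = (+0.9435, -0.3315)
n_5 = (+0.7446, +0.6675)
n_6 = (-0.4274, +0.9041)
n_7 = (-0.9044, +0.4268)
  (0,1): δ = 141.04°  ·
  (0,2): δ = 86.52°  ·
  (0,3): δ = 48.08°  ·
  (0,4): δ = 24.60°  ·
  (0,5): δ = 36.64°  ·
  (0,6): δ = 110.06°  ·
  (0,7): δ = 149.50°  ·
  (1,2): δ = 125.48°  ·
  (1,3): δ = 87.04°  ·
  (1,4): δ = 63.56°  ·
  (1,5): δ = 2.32°  ✓
  (1,6): δ = 71.10°  ·
  (1,7): δ = 110.54°  ·
  (2,3): δ = 141.56°  ·
  (2,4): δ = 118.08°  ·
  (2,5): δ = 56.84°  ·
  (2,6): δ = 16.58°  ✓
  (2,7): δ = 56.02°  ·
  (3,4): δ = 156.52°  ·
  (3,5): δ = 95.28°  ·
  (3,6): δ = 21.86°  ✓
  (3,7): δ = 17.58°  ✓
  (4,5): δ = 118.76°  ·
  (4,6): δ = 45.34°  ·
  (4,7): δ = 5.90°  ✓
  (5,6): δ = 106.58°  ·
  (5,7): δ = 67.14°  ·
  (6,7): δ = 140.56°  ·
antipodal pairs: 5

count = 5; pairs: (1,5), (2,6), (3,6), (3,7), (4,7)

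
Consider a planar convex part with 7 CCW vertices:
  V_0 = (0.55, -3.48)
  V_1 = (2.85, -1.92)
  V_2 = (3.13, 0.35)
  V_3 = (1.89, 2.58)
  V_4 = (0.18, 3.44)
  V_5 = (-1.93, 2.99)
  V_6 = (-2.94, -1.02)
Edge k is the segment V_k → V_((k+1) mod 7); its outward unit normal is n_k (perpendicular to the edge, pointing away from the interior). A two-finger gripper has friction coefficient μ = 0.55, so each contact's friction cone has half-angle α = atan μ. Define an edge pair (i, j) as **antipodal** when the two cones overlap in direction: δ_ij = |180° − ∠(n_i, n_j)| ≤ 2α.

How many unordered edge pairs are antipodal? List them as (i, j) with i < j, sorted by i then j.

count = 7; pairs: (0,4), (0,5), (1,5), (2,5), (2,6), (3,6), (4,6)

α = atan 0.55 = 28.81°;  2α = 57.62°
n_0 = (+0.5613, -0.8276)
n_1 = (+0.9925, -0.1224)
n_2 = (+0.8740, +0.4860)
n_3 = (+0.4493, +0.8934)
n_4 = (-0.2086, +0.9780)
n_5 = (-0.9697, +0.2442)
n_6 = (-0.5761, -0.8174)
  (0,1): δ = 131.18°  ·
  (0,2): δ = 95.07°  ·
  (0,3): δ = 60.85°  ·
  (0,4): δ = 22.11°  ✓
  (0,5): δ = 41.72°  ✓
  (0,6): δ = 110.67°  ·
  (1,2): δ = 143.89°  ·
  (1,3): δ = 109.67°  ·
  (1,4): δ = 70.93°  ·
  (1,5): δ = 7.11°  ✓
  (1,6): δ = 61.85°  ·
  (2,3): δ = 145.78°  ·
  (2,4): δ = 107.04°  ·
  (2,5): δ = 43.21°  ✓
  (2,6): δ = 25.74°  ✓
  (3,4): δ = 141.26°  ·
  (3,5): δ = 77.44°  ·
  (3,6): δ = 8.48°  ✓
  (4,5): δ = 116.18°  ·
  (4,6): δ = 47.22°  ✓
  (5,6): δ = 111.04°  ·
antipodal pairs: 7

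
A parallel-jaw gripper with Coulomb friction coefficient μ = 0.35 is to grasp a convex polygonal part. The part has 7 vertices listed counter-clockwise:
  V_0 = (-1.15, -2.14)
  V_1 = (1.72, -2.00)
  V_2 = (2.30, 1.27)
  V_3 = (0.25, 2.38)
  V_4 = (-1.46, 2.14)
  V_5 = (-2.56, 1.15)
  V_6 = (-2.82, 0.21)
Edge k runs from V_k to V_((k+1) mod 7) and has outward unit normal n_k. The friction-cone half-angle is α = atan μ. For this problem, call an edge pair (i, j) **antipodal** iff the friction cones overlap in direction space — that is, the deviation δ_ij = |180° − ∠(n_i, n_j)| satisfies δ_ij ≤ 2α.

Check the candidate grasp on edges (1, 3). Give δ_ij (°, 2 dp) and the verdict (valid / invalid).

α = atan 0.35 = 19.29°;  2α = 38.58°
edge 1: e_1 = (+0.58, +3.27);  n_1 = (+0.9846, -0.1746)
edge 3: e_3 = (-1.71, -0.24);  n_3 = (-0.1390, +0.9903)
∠(n_1, n_3) = 108.05°
δ = |180° − 108.05°| = 71.95°
71.95° > 2α = 38.58°  →  invalid

δ = 71.95°, invalid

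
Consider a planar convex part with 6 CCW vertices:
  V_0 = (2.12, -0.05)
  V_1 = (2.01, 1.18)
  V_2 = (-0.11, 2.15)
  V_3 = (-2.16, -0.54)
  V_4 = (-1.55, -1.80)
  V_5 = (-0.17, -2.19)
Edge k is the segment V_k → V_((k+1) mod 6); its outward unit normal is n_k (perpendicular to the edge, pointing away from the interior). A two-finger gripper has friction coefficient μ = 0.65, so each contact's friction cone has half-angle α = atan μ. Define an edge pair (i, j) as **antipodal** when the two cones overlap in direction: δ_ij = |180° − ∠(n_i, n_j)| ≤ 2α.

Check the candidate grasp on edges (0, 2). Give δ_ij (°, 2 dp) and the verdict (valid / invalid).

α = atan 0.65 = 33.02°;  2α = 66.05°
edge 0: e_0 = (-0.11, +1.23);  n_0 = (+0.9960, +0.0891)
edge 2: e_2 = (-2.05, -2.69);  n_2 = (-0.7954, +0.6061)
∠(n_0, n_2) = 137.58°
δ = |180° − 137.58°| = 42.42°
42.42° ≤ 2α = 66.05°  →  valid

δ = 42.42°, valid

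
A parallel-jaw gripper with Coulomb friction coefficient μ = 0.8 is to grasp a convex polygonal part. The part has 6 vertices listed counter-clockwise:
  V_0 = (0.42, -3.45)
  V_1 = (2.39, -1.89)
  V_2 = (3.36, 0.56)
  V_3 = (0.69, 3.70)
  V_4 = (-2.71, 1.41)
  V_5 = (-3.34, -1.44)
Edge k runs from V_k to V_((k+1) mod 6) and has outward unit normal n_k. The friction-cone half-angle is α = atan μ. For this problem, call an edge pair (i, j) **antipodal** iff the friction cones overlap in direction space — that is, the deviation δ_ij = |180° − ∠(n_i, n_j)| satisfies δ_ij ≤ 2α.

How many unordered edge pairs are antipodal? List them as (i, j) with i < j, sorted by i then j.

α = atan 0.8 = 38.66°;  2α = 77.32°
n_0 = (+0.6208, -0.7840)
n_1 = (+0.9298, -0.3681)
n_2 = (+0.7618, +0.6478)
n_3 = (-0.5586, +0.8294)
n_4 = (-0.9764, +0.2158)
n_5 = (-0.4714, -0.8819)
  (0,1): δ = 149.97°  ·
  (0,2): δ = 88.00°  ·
  (0,3): δ = 4.41°  ✓
  (0,4): δ = 39.16°  ✓
  (0,5): δ = 113.50°  ·
  (1,2): δ = 118.03°  ·
  (1,3): δ = 34.44°  ✓
  (1,4): δ = 9.13°  ✓
  (1,5): δ = 83.47°  ·
  (2,3): δ = 96.41°  ·
  (2,4): δ = 52.84°  ✓
  (2,5): δ = 21.50°  ✓
  (3,4): δ = 136.43°  ·
  (3,5): δ = 62.09°  ✓
  (4,5): δ = 105.66°  ·
antipodal pairs: 7

count = 7; pairs: (0,3), (0,4), (1,3), (1,4), (2,4), (2,5), (3,5)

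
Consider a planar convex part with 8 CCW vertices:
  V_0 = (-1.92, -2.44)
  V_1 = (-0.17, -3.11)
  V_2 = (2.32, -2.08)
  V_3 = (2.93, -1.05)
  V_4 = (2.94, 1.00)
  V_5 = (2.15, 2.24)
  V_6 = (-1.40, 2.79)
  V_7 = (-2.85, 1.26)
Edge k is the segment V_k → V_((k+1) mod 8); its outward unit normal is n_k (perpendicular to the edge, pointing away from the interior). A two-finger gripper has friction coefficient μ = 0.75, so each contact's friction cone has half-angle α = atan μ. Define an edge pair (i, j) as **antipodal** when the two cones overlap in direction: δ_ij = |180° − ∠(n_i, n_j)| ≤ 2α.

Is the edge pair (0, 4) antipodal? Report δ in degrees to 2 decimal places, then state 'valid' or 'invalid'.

α = atan 0.75 = 36.87°;  2α = 73.74°
edge 0: e_0 = (+1.75, -0.67);  n_0 = (-0.3575, -0.9339)
edge 4: e_4 = (-0.79, +1.24);  n_4 = (+0.8434, +0.5373)
∠(n_0, n_4) = 143.45°
δ = |180° − 143.45°| = 36.55°
36.55° ≤ 2α = 73.74°  →  valid

δ = 36.55°, valid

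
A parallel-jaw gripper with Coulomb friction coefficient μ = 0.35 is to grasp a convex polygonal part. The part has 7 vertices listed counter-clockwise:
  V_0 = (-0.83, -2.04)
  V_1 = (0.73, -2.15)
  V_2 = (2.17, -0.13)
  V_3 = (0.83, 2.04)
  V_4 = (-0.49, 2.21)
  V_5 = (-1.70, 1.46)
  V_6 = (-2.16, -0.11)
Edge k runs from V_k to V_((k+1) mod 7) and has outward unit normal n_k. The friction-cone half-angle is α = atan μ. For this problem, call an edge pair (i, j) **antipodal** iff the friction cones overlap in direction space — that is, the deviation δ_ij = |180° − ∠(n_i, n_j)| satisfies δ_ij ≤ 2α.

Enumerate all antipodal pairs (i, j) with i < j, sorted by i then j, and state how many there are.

count = 5; pairs: (0,3), (0,4), (1,4), (1,5), (2,6)

α = atan 0.35 = 19.29°;  2α = 38.58°
n_0 = (-0.0703, -0.9975)
n_1 = (+0.8143, -0.5805)
n_2 = (+0.8508, +0.5254)
n_3 = (+0.1277, +0.9918)
n_4 = (-0.5268, +0.8500)
n_5 = (-0.9597, +0.2812)
n_6 = (-0.8234, -0.5674)
  (0,1): δ = 121.45°  ·
  (0,2): δ = 54.27°  ·
  (0,3): δ = 3.31°  ✓
  (0,4): δ = 35.83°  ✓
  (0,5): δ = 77.70°  ·
  (0,6): δ = 128.60°  ·
  (1,2): δ = 112.82°  ·
  (1,3): δ = 61.85°  ·
  (1,4): δ = 22.72°  ✓
  (1,5): δ = 19.15°  ✓
  (1,6): δ = 70.06°  ·
  (2,3): δ = 129.03°  ·
  (2,4): δ = 89.90°  ·
  (2,5): δ = 48.03°  ·
  (2,6): δ = 2.88°  ✓
  (3,4): δ = 140.87°  ·
  (3,5): δ = 98.99°  ·
  (3,6): δ = 48.09°  ·
  (4,5): δ = 138.12°  ·
  (4,6): δ = 87.22°  ·
  (5,6): δ = 129.10°  ·
antipodal pairs: 5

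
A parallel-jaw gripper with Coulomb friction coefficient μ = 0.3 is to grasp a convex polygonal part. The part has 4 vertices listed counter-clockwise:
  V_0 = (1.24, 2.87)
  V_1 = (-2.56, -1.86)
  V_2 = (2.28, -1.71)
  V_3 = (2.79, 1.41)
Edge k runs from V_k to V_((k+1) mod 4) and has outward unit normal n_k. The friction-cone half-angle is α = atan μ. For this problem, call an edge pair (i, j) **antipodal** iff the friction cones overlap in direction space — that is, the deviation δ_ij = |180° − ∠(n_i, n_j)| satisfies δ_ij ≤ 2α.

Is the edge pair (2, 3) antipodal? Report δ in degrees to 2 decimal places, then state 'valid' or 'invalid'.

α = atan 0.3 = 16.70°;  2α = 33.40°
edge 2: e_2 = (+0.51, +3.12);  n_2 = (+0.9869, -0.1613)
edge 3: e_3 = (-1.55, +1.46);  n_3 = (+0.6857, +0.7279)
∠(n_2, n_3) = 56.00°
δ = |180° − 56.00°| = 124.00°
124.00° > 2α = 33.40°  →  invalid

δ = 124.00°, invalid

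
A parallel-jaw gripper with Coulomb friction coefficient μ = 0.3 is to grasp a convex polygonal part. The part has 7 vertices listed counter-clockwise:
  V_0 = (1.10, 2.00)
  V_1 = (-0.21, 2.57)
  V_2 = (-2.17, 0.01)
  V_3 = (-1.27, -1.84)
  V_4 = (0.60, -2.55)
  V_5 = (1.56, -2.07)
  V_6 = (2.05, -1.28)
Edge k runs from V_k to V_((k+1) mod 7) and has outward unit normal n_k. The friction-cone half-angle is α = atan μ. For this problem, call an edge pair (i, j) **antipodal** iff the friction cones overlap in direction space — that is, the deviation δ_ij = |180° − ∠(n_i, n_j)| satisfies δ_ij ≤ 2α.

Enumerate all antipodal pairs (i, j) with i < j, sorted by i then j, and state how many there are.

count = 4; pairs: (0,3), (1,4), (1,5), (2,6)

α = atan 0.3 = 16.70°;  2α = 33.40°
n_0 = (+0.3990, +0.9170)
n_1 = (-0.7940, +0.6079)
n_2 = (-0.8992, -0.4375)
n_3 = (-0.3550, -0.9349)
n_4 = (+0.4472, -0.8944)
n_5 = (+0.8498, -0.5271)
n_6 = (+0.9605, +0.2782)
  (0,1): δ = 103.92°  ·
  (0,2): δ = 40.54°  ·
  (0,3): δ = 2.72°  ✓
  (0,4): δ = 50.08°  ·
  (0,5): δ = 81.71°  ·
  (0,6): δ = 129.67°  ·
  (1,2): δ = 116.62°  ·
  (1,3): δ = 73.35°  ·
  (1,4): δ = 26.00°  ✓
  (1,5): δ = 5.63°  ✓
  (1,6): δ = 53.59°  ·
  (2,3): δ = 136.73°  ·
  (2,4): δ = 89.38°  ·
  (2,5): δ = 57.75°  ·
  (2,6): δ = 9.79°  ✓
  (3,4): δ = 132.64°  ·
  (3,5): δ = 101.02°  ·
  (3,6): δ = 53.06°  ·
  (4,5): δ = 148.37°  ·
  (4,6): δ = 100.41°  ·
  (5,6): δ = 132.04°  ·
antipodal pairs: 4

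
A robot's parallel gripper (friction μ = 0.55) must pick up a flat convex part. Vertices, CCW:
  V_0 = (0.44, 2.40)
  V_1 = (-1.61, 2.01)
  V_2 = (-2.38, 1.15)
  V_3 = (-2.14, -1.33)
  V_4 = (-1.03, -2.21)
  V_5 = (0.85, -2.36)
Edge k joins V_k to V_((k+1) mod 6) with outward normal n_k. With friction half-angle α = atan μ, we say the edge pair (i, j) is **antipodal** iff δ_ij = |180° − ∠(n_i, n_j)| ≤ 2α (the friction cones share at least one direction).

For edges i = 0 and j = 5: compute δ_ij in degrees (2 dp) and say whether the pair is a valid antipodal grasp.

δ = 84.15°, invalid

α = atan 0.55 = 28.81°;  2α = 57.62°
edge 0: e_0 = (-2.05, -0.39);  n_0 = (-0.1869, +0.9824)
edge 5: e_5 = (-0.41, +4.76);  n_5 = (+0.9963, +0.0858)
∠(n_0, n_5) = 95.85°
δ = |180° − 95.85°| = 84.15°
84.15° > 2α = 57.62°  →  invalid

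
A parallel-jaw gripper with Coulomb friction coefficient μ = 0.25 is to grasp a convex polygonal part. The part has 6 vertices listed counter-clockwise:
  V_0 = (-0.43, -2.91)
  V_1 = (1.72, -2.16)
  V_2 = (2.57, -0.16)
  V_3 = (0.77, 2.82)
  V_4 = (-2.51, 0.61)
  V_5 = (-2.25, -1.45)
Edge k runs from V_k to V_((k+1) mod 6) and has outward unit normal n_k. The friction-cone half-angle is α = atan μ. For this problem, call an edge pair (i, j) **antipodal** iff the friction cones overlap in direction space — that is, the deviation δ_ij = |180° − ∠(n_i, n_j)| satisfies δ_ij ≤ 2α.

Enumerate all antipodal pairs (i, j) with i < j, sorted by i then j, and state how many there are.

α = atan 0.25 = 14.04°;  2α = 28.07°
n_0 = (+0.3294, -0.9442)
n_1 = (+0.9203, -0.3911)
n_2 = (+0.8560, +0.5170)
n_3 = (-0.5588, +0.8293)
n_4 = (-0.9921, -0.1252)
n_5 = (-0.6257, -0.7800)
  (0,1): δ = 132.26°  ·
  (0,2): δ = 78.10°  ·
  (0,3): δ = 14.74°  ✓
  (0,4): δ = 77.96°  ·
  (0,5): δ = 122.03°  ·
  (1,2): δ = 125.84°  ·
  (1,3): δ = 33.00°  ·
  (1,4): δ = 30.22°  ·
  (1,5): δ = 74.29°  ·
  (2,3): δ = 87.16°  ·
  (2,4): δ = 23.94°  ✓
  (2,5): δ = 20.13°  ✓
  (3,4): δ = 116.78°  ·
  (3,5): δ = 72.71°  ·
  (4,5): δ = 135.93°  ·
antipodal pairs: 3

count = 3; pairs: (0,3), (2,4), (2,5)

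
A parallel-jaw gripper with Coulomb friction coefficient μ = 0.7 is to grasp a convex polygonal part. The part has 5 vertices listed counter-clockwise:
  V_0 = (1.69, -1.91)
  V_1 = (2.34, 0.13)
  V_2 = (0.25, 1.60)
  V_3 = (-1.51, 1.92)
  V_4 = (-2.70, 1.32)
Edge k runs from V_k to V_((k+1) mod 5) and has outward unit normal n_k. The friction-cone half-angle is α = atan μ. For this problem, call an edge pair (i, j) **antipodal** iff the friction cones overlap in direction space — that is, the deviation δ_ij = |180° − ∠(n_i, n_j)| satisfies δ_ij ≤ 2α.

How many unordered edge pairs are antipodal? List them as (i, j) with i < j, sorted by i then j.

count = 4; pairs: (0,3), (1,4), (2,4), (3,4)

α = atan 0.7 = 34.99°;  2α = 69.98°
n_0 = (+0.9528, -0.3036)
n_1 = (+0.5753, +0.8179)
n_2 = (+0.1789, +0.9839)
n_3 = (-0.4502, +0.8929)
n_4 = (-0.5926, -0.8055)
  (0,1): δ = 107.45°  ·
  (0,2): δ = 82.63°  ·
  (0,3): δ = 45.57°  ✓
  (0,4): δ = 71.33°  ·
  (1,2): δ = 155.18°  ·
  (1,3): δ = 118.12°  ·
  (1,4): δ = 1.22°  ✓
  (2,3): δ = 142.94°  ·
  (2,4): δ = 26.04°  ✓
  (3,4): δ = 63.10°  ✓
antipodal pairs: 4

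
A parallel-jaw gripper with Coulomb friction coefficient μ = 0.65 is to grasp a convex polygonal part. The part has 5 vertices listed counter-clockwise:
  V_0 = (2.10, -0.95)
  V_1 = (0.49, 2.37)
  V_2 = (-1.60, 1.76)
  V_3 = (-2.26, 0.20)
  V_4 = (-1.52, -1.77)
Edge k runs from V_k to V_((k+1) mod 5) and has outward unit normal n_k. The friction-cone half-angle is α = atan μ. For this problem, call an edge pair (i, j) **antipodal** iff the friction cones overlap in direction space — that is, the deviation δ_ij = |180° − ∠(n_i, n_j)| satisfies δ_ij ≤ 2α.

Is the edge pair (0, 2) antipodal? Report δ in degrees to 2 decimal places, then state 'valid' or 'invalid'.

α = atan 0.65 = 33.02°;  2α = 66.05°
edge 0: e_0 = (-1.61, +3.32);  n_0 = (+0.8998, +0.4363)
edge 2: e_2 = (-0.66, -1.56);  n_2 = (-0.9210, +0.3896)
∠(n_0, n_2) = 131.20°
δ = |180° − 131.20°| = 48.80°
48.80° ≤ 2α = 66.05°  →  valid

δ = 48.80°, valid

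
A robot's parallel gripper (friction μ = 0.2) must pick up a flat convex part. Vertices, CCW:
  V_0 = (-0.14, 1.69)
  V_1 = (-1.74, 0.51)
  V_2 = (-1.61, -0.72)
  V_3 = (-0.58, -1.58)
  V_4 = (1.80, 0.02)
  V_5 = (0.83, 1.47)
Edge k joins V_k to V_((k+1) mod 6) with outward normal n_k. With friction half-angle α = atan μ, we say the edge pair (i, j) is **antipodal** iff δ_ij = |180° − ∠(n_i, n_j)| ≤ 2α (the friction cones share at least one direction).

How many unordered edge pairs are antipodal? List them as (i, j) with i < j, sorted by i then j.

α = atan 0.2 = 11.31°;  2α = 22.62°
n_0 = (-0.5935, +0.8048)
n_1 = (-0.9945, -0.1051)
n_2 = (-0.6409, -0.7676)
n_3 = (+0.5579, -0.8299)
n_4 = (+0.8312, +0.5560)
n_5 = (+0.2212, +0.9752)
  (0,1): δ = 120.38°  ·
  (0,2): δ = 76.27°  ·
  (0,3): δ = 2.50°  ✓
  (0,4): δ = 87.37°  ·
  (0,5): δ = 130.81°  ·
  (1,2): δ = 135.89°  ·
  (1,3): δ = 62.12°  ·
  (1,4): δ = 27.75°  ·
  (1,5): δ = 71.19°  ·
  (2,3): δ = 106.23°  ·
  (2,4): δ = 16.36°  ✓
  (2,5): δ = 27.08°  ·
  (3,4): δ = 90.13°  ·
  (3,5): δ = 46.69°  ·
  (4,5): δ = 136.56°  ·
antipodal pairs: 2

count = 2; pairs: (0,3), (2,4)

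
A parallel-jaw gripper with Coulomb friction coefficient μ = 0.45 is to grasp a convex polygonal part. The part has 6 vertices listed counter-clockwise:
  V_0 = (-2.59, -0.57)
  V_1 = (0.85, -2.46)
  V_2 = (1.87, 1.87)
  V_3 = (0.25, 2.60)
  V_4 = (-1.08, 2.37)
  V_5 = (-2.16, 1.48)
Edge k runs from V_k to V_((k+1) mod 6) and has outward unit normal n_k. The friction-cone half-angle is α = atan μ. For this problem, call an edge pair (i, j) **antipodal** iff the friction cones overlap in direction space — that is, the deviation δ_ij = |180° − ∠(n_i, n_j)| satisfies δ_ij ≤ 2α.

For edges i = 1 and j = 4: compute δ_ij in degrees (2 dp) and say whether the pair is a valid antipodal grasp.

δ = 37.25°, valid

α = atan 0.45 = 24.23°;  2α = 48.46°
edge 1: e_1 = (+1.02, +4.33);  n_1 = (+0.9734, -0.2293)
edge 4: e_4 = (-1.08, -0.89);  n_4 = (-0.6360, +0.7717)
∠(n_1, n_4) = 142.75°
δ = |180° − 142.75°| = 37.25°
37.25° ≤ 2α = 48.46°  →  valid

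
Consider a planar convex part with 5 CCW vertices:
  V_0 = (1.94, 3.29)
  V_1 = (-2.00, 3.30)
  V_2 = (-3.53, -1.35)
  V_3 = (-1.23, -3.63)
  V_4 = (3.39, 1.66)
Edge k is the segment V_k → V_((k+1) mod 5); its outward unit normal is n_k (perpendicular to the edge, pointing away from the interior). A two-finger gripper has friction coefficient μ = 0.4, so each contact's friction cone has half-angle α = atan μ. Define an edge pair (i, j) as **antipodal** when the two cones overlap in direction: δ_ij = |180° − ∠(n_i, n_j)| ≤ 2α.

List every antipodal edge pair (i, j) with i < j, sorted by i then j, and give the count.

count = 2; pairs: (1,3), (2,4)

α = atan 0.4 = 21.80°;  2α = 43.60°
n_0 = (+0.0025, +1.0000)
n_1 = (-0.9499, +0.3125)
n_2 = (-0.7040, -0.7102)
n_3 = (+0.7532, -0.6578)
n_4 = (+0.7472, +0.6646)
  (0,1): δ = 108.07°  ·
  (0,2): δ = 44.60°  ·
  (0,3): δ = 49.01°  ·
  (0,4): δ = 131.80°  ·
  (1,2): δ = 116.54°  ·
  (1,3): δ = 22.92°  ✓
  (1,4): δ = 59.87°  ·
  (2,3): δ = 86.38°  ·
  (2,4): δ = 3.59°  ✓
  (3,4): δ = 97.21°  ·
antipodal pairs: 2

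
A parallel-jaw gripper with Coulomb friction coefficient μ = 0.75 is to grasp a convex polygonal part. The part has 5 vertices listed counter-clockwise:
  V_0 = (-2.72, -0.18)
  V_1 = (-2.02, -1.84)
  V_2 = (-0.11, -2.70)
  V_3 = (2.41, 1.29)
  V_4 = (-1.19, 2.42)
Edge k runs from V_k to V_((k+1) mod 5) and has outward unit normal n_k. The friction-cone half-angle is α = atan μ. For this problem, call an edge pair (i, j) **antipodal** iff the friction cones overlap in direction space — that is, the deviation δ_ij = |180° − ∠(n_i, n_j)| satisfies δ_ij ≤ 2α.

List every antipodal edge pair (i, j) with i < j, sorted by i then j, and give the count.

count = 4; pairs: (0,2), (0,3), (1,3), (2,4)

α = atan 0.75 = 36.87°;  2α = 73.74°
n_0 = (-0.9214, -0.3886)
n_1 = (-0.4106, -0.9118)
n_2 = (+0.8455, -0.5340)
n_3 = (+0.2995, +0.9541)
n_4 = (-0.8618, +0.5072)
  (0,1): δ = 137.10°  ·
  (0,2): δ = 55.14°  ✓
  (0,3): δ = 49.71°  ✓
  (0,4): δ = 126.66°  ·
  (1,2): δ = 98.04°  ·
  (1,3): δ = 6.81°  ✓
  (1,4): δ = 83.77°  ·
  (2,3): δ = 75.15°  ·
  (2,4): δ = 1.80°  ✓
  (3,4): δ = 103.05°  ·
antipodal pairs: 4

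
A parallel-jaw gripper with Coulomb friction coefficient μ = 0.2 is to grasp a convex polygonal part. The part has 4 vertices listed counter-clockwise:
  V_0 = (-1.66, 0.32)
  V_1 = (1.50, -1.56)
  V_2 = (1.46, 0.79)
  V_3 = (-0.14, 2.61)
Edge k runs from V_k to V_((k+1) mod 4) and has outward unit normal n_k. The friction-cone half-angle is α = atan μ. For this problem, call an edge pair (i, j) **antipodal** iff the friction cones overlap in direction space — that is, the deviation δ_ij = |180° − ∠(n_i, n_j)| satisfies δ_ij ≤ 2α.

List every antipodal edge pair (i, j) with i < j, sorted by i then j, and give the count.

count = 1; pairs: (0,2)

α = atan 0.2 = 11.31°;  2α = 22.62°
n_0 = (-0.5113, -0.8594)
n_1 = (+0.9999, +0.0170)
n_2 = (+0.7510, +0.6603)
n_3 = (-0.8332, +0.5530)
  (0,1): δ = 58.27°  ·
  (0,2): δ = 17.93°  ✓
  (0,3): δ = 87.18°  ·
  (1,2): δ = 139.66°  ·
  (1,3): δ = 34.55°  ·
  (2,3): δ = 74.89°  ·
antipodal pairs: 1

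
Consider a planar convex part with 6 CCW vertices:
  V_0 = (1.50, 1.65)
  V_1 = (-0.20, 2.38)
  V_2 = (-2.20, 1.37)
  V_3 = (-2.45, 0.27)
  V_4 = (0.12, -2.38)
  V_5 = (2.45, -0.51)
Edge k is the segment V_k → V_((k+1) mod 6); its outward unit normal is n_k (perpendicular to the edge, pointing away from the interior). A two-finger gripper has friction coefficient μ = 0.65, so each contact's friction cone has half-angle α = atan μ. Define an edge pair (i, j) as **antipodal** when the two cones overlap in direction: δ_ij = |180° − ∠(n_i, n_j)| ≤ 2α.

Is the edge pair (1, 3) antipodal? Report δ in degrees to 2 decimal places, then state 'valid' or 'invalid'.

δ = 72.67°, invalid

α = atan 0.65 = 33.02°;  2α = 66.05°
edge 1: e_1 = (-2.00, -1.01);  n_1 = (-0.4508, +0.8926)
edge 3: e_3 = (+2.57, -2.65);  n_3 = (-0.7179, -0.6962)
∠(n_1, n_3) = 107.33°
δ = |180° − 107.33°| = 72.67°
72.67° > 2α = 66.05°  →  invalid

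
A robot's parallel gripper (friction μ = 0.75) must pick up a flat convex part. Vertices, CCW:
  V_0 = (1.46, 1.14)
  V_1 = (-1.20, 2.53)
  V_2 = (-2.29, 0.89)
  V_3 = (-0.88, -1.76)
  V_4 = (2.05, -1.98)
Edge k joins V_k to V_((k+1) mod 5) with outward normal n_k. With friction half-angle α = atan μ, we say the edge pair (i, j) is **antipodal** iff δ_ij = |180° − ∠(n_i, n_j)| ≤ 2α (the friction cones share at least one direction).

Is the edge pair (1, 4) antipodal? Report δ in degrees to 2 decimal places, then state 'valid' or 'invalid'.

α = atan 0.75 = 36.87°;  2α = 73.74°
edge 1: e_1 = (-1.09, -1.64);  n_1 = (-0.8328, +0.5535)
edge 4: e_4 = (-0.59, +3.12);  n_4 = (+0.9826, +0.1858)
∠(n_1, n_4) = 135.68°
δ = |180° − 135.68°| = 44.32°
44.32° ≤ 2α = 73.74°  →  valid

δ = 44.32°, valid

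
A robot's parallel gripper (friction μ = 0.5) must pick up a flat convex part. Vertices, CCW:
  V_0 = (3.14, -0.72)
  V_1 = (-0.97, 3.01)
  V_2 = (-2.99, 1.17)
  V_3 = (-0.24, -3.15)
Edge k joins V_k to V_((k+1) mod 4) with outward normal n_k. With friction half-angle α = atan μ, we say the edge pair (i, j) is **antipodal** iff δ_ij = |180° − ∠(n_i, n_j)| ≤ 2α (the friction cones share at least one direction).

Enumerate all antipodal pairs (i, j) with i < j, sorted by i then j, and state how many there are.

α = atan 0.5 = 26.57°;  2α = 53.13°
n_0 = (+0.6720, +0.7405)
n_1 = (-0.6734, +0.7393)
n_2 = (-0.8436, -0.5370)
n_3 = (+0.5837, -0.8119)
  (0,1): δ = 95.44°  ·
  (0,2): δ = 15.30°  ✓
  (0,3): δ = 77.94°  ·
  (1,2): δ = 99.85°  ·
  (1,3): δ = 6.62°  ✓
  (2,3): δ = 86.77°  ·
antipodal pairs: 2

count = 2; pairs: (0,2), (1,3)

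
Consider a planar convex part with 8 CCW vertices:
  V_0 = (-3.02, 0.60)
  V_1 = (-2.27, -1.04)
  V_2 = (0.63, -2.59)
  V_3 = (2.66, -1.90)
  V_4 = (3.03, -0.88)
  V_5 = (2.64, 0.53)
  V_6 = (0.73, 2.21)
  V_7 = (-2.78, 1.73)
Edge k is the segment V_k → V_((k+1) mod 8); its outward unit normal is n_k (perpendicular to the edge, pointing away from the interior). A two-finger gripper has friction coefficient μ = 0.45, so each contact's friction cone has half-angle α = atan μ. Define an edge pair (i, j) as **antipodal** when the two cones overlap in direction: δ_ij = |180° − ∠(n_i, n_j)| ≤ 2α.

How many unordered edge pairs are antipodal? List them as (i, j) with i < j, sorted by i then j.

count = 9; pairs: (0,3), (0,4), (0,5), (1,4), (1,5), (1,6), (2,6), (3,7), (4,7)

α = atan 0.45 = 24.23°;  2α = 48.46°
n_0 = (-0.9094, -0.4159)
n_1 = (-0.4714, -0.8819)
n_2 = (+0.3218, -0.9468)
n_3 = (+0.9401, -0.3410)
n_4 = (+0.9638, +0.2666)
n_5 = (+0.6605, +0.7509)
n_6 = (-0.1355, +0.9908)
n_7 = (-0.9782, +0.2078)
  (0,1): δ = 142.70°  ·
  (0,2): δ = 95.80°  ·
  (0,3): δ = 44.51°  ✓
  (0,4): δ = 9.11°  ✓
  (0,5): δ = 24.09°  ✓
  (0,6): δ = 73.21°  ·
  (0,7): δ = 143.43°  ·
  (1,2): δ = 133.10°  ·
  (1,3): δ = 81.81°  ·
  (1,4): δ = 46.42°  ✓
  (1,5): δ = 13.21°  ✓
  (1,6): δ = 35.91°  ✓
  (1,7): δ = 106.13°  ·
  (2,3): δ = 128.71°  ·
  (2,4): δ = 93.31°  ·
  (2,5): δ = 60.11°  ·
  (2,6): δ = 10.99°  ✓
  (2,7): δ = 59.24°  ·
  (3,4): δ = 144.60°  ·
  (3,5): δ = 111.40°  ·
  (3,6): δ = 62.27°  ·
  (3,7): δ = 7.95°  ✓
  (4,5): δ = 146.80°  ·
  (4,6): δ = 97.67°  ·
  (4,7): δ = 27.45°  ✓
  (5,6): δ = 130.88°  ·
  (5,7): δ = 60.66°  ·
  (6,7): δ = 109.78°  ·
antipodal pairs: 9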